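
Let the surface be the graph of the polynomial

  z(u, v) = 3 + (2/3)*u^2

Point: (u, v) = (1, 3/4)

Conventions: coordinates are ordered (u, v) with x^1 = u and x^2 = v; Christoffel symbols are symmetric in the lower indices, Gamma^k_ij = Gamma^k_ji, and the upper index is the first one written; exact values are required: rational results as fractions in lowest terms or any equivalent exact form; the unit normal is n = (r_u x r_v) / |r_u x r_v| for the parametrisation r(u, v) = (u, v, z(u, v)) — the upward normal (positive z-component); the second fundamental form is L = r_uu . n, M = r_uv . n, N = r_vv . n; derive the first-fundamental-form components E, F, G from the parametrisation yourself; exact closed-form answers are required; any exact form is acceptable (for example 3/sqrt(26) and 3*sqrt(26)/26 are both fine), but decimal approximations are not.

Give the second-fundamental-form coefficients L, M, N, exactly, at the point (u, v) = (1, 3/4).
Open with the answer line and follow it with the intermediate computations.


Answer: L = 4/5, M = 0, N = 0

z_u = 4/3, z_v = 0, z_uu = 4/3, z_uv = 0, z_vv = 0
E = 25/9, F = 0, G = 1; answer radicand W^2 = 25/9
unnormalised second-form numerators: l = 4/3, m = 0, n = 0; L = l/sqrt(25/9), and similarly M = m/sqrt(W^2), N = n/sqrt(W^2)


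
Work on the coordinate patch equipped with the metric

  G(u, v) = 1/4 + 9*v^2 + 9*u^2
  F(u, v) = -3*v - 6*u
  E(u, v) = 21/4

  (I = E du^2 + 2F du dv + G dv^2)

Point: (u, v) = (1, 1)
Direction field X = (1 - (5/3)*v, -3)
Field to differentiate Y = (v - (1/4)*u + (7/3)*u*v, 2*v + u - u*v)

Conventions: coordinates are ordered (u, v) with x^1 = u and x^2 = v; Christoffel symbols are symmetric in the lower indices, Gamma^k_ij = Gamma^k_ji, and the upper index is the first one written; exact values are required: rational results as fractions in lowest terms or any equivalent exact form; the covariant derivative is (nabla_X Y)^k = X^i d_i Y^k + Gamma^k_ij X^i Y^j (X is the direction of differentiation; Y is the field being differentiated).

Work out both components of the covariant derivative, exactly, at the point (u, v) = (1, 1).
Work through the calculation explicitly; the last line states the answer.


E = 21/4, F = -9, G = 73/4 at the point
E_u = 0, E_v = 0, F_u = -6, F_v = -3, G_u = 18, G_v = 18
EG - F^2 = 237/16;  g^inv = (16/237) * [[73/4, 9], [9, 21/4]]
first-kind symbols [ij,l] = (1/2)(d_i g_jl + d_j g_il - d_l g_ij): [uu,u] = E_u/2 = 0, [uu,v] = F_u - E_v/2 = -6, [uv,u] = E_v/2 = 0, [uv,v] = G_u/2 = 9, [vv,u] = F_v - G_u/2 = -12, [vv,v] = G_v/2 = 9
Gamma^u_ij = (G*[ij,u] - F*[ij,v])/(EG - F^2), Gamma^v_ij = (E*[ij,v] - F*[ij,u])/(EG - F^2)
Gamma_uuu = -288/79, Gamma_uuv = 432/79, Gamma_uvv = -736/79, Gamma_vuu = -168/79, Gamma_vuv = 252/79, Gamma_vvv = -324/79
X = (-2/3, -3), Y = (37/12, 2) at the point

Answer: (nabla_X Y)^u = -8347/1422, (nabla_X Y)^v = -1844/237


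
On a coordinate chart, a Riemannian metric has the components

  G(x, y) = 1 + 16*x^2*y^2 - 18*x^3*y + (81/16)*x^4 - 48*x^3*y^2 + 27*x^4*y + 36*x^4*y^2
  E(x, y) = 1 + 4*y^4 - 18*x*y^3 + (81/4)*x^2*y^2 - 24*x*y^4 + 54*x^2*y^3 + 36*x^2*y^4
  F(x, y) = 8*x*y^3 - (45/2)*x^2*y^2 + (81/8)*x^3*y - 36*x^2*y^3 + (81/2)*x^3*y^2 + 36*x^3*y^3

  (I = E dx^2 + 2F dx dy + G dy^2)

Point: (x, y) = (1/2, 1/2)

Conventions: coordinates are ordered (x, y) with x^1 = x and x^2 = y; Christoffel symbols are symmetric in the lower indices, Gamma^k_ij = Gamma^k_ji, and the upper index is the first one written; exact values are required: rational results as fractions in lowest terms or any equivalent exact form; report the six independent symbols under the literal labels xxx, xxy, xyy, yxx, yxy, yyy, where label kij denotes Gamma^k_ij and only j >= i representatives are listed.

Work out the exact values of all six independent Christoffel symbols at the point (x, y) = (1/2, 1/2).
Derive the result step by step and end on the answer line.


E = 185/64, F = 55/128, G = 281/256 at the point
E_x = 165/16, E_y = 143/16, F_x = 361/64, F_y = 21/64, G_x = 65/32, G_y = -5/16
EG - F^2 = 765/256;  g^inv = (256/765) * [[281/256, -55/128], [-55/128, 185/64]]
first-kind symbols [ij,l] = (1/2)(d_i g_jl + d_j g_il - d_l g_ij): [xx,x] = E_x/2 = 165/32, [xx,y] = F_x - E_y/2 = 75/64, [xy,x] = E_y/2 = 143/32, [xy,y] = G_x/2 = 65/64, [yy,x] = F_y - G_x/2 = -11/16, [yy,y] = G_y/2 = -5/32
Gamma^x_ij = (G*[ij,x] - F*[ij,y])/(EG - F^2), Gamma^y_ij = (E*[ij,y] - F*[ij,x])/(EG - F^2)

Answer: Gamma_xxx = 88/51, Gamma_xxy = 1144/765, Gamma_xyy = -176/765, Gamma_yxx = 20/51, Gamma_yxy = 52/153, Gamma_yyy = -8/153


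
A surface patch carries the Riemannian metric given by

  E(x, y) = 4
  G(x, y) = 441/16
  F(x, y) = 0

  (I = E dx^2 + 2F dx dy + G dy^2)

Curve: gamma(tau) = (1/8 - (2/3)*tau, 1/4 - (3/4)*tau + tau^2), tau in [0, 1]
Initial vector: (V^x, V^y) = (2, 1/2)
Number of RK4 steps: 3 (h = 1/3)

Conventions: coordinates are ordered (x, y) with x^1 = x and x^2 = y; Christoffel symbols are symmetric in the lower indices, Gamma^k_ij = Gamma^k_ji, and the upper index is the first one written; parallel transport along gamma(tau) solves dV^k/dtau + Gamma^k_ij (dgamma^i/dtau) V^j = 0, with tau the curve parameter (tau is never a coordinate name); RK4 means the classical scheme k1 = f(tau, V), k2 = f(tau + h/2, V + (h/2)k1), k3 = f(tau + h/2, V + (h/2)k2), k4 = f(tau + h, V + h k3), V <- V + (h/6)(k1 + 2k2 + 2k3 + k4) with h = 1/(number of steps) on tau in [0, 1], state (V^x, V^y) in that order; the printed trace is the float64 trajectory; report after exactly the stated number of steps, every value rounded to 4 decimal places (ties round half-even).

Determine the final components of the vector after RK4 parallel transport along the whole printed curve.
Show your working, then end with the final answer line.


gamma'(tau) = (-2/3, -3/4 + 2*tau); f(tau, V)^k = -Gamma^k_ij(gamma(tau)) gamma'^i(tau) V^j; h = 1/3; intermediate values shown to 6 dp
curve data and Christoffel symbols at the stage parameters:
  tau = 0.000000: gamma = (0.125000, 0.250000), gamma' = (-0.666667, -0.750000); Gamma_xxx = 0.000000, Gamma_xxy = 0.000000, Gamma_xyy = 0.000000, Gamma_yxx = 0.000000, Gamma_yxy = 0.000000, Gamma_yyy = 0.000000
  tau = 0.166667: gamma = (0.013889, 0.152778), gamma' = (-0.666667, -0.416667); Gamma_xxx = 0.000000, Gamma_xxy = 0.000000, Gamma_xyy = 0.000000, Gamma_yxx = 0.000000, Gamma_yxy = 0.000000, Gamma_yyy = 0.000000
  tau = 0.333333: gamma = (-0.097222, 0.111111), gamma' = (-0.666667, -0.083333); Gamma_xxx = 0.000000, Gamma_xxy = 0.000000, Gamma_xyy = 0.000000, Gamma_yxx = 0.000000, Gamma_yxy = 0.000000, Gamma_yyy = 0.000000
  tau = 0.500000: gamma = (-0.208333, 0.125000), gamma' = (-0.666667, 0.250000); Gamma_xxx = 0.000000, Gamma_xxy = 0.000000, Gamma_xyy = 0.000000, Gamma_yxx = 0.000000, Gamma_yxy = 0.000000, Gamma_yyy = 0.000000
  tau = 0.666667: gamma = (-0.319444, 0.194444), gamma' = (-0.666667, 0.583333); Gamma_xxx = 0.000000, Gamma_xxy = 0.000000, Gamma_xyy = 0.000000, Gamma_yxx = 0.000000, Gamma_yxy = 0.000000, Gamma_yyy = 0.000000
  tau = 0.833333: gamma = (-0.430556, 0.319444), gamma' = (-0.666667, 0.916667); Gamma_xxx = 0.000000, Gamma_xxy = 0.000000, Gamma_xyy = 0.000000, Gamma_yxx = 0.000000, Gamma_yxy = 0.000000, Gamma_yyy = 0.000000
  tau = 1.000000: gamma = (-0.541667, 0.500000), gamma' = (-0.666667, 1.250000); Gamma_xxx = 0.000000, Gamma_xxy = 0.000000, Gamma_xyy = 0.000000, Gamma_yxx = 0.000000, Gamma_yxy = 0.000000, Gamma_yyy = 0.000000
step 0: V^x = 2.0000, V^y = 0.5000
step 1: k1 = (0.000000, 0.000000), k2 = (0.000000, 0.000000), k3 = (0.000000, 0.000000), k4 = (0.000000, 0.000000); V <- V + (h/6)(k1 + 2k2 + 2k3 + k4): V^x = 2.0000, V^y = 0.5000
step 2: k1 = (0.000000, 0.000000), k2 = (0.000000, 0.000000), k3 = (0.000000, 0.000000), k4 = (0.000000, 0.000000); V <- V + (h/6)(k1 + 2k2 + 2k3 + k4): V^x = 2.0000, V^y = 0.5000
step 3: k1 = (0.000000, 0.000000), k2 = (0.000000, 0.000000), k3 = (0.000000, 0.000000), k4 = (0.000000, 0.000000); V <- V + (h/6)(k1 + 2k2 + 2k3 + k4): V^x = 2.0000, V^y = 0.5000

Answer: V^x = 2.0000, V^y = 0.5000


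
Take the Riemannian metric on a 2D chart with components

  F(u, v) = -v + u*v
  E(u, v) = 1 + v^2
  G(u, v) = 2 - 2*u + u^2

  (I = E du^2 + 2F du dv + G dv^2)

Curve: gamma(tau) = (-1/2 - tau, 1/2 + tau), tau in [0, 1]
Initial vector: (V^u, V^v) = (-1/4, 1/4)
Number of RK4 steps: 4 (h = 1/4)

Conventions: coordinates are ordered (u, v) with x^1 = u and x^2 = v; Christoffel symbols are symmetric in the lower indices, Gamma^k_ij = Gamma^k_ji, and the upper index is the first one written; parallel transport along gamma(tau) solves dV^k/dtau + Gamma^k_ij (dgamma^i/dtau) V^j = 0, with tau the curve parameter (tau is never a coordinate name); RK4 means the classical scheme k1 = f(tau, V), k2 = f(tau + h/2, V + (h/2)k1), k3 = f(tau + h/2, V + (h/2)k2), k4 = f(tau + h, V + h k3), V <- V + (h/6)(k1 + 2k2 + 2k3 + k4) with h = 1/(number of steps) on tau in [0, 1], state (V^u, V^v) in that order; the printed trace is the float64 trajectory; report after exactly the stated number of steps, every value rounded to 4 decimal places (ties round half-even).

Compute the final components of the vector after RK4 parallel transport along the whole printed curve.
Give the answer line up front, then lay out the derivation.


Answer: V^u = -0.1874, V^v = 0.1161

gamma'(tau) = (-1, 1); f(tau, V)^k = -Gamma^k_ij(gamma(tau)) gamma'^i(tau) V^j; h = 1/4; intermediate values shown to 6 dp
curve data and Christoffel symbols at the stage parameters:
  tau = 0.000000: gamma = (-0.500000, 0.500000), gamma' = (-1.000000, 1.000000); Gamma_uuu = 0.000000, Gamma_uuv = 0.142857, Gamma_uvv = 0.000000, Gamma_vuu = 0.000000, Gamma_vuv = -0.428571, Gamma_vvv = 0.000000
  tau = 0.125000: gamma = (-0.625000, 0.625000), gamma' = (-1.000000, 1.000000); Gamma_uuu = 0.000000, Gamma_uuv = 0.155039, Gamma_uvv = 0.000000, Gamma_vuu = 0.000000, Gamma_vuv = -0.403101, Gamma_vvv = 0.000000
  tau = 0.250000: gamma = (-0.750000, 0.750000), gamma' = (-1.000000, 1.000000); Gamma_uuu = 0.000000, Gamma_uuv = 0.162162, Gamma_uvv = 0.000000, Gamma_vuu = 0.000000, Gamma_vuv = -0.378378, Gamma_vvv = 0.000000
  tau = 0.375000: gamma = (-0.875000, 0.875000), gamma' = (-1.000000, 1.000000); Gamma_uuu = 0.000000, Gamma_uuv = 0.165680, Gamma_uvv = 0.000000, Gamma_vuu = 0.000000, Gamma_vuv = -0.355030, Gamma_vvv = 0.000000
  tau = 0.500000: gamma = (-1.000000, 1.000000), gamma' = (-1.000000, 1.000000); Gamma_uuu = 0.000000, Gamma_uuv = 0.166667, Gamma_uvv = 0.000000, Gamma_vuu = 0.000000, Gamma_vuv = -0.333333, Gamma_vvv = 0.000000
  tau = 0.625000: gamma = (-1.125000, 1.125000), gamma' = (-1.000000, 1.000000); Gamma_uuu = 0.000000, Gamma_uuv = 0.165899, Gamma_uvv = 0.000000, Gamma_vuu = 0.000000, Gamma_vuv = -0.313364, Gamma_vvv = 0.000000
  tau = 0.750000: gamma = (-1.250000, 1.250000), gamma' = (-1.000000, 1.000000); Gamma_uuu = 0.000000, Gamma_uuv = 0.163934, Gamma_uvv = 0.000000, Gamma_vuu = 0.000000, Gamma_vuv = -0.295082, Gamma_vvv = 0.000000
  tau = 0.875000: gamma = (-1.375000, 1.375000), gamma' = (-1.000000, 1.000000); Gamma_uuu = 0.000000, Gamma_uuv = 0.161172, Gamma_uvv = 0.000000, Gamma_vuu = 0.000000, Gamma_vuv = -0.278388, Gamma_vvv = 0.000000
  tau = 1.000000: gamma = (-1.500000, 1.500000), gamma' = (-1.000000, 1.000000); Gamma_uuu = 0.000000, Gamma_uuv = 0.157895, Gamma_uvv = 0.000000, Gamma_vuu = 0.000000, Gamma_vuv = -0.263158, Gamma_vvv = 0.000000
step 0: V^u = -0.2500, V^v = 0.2500
step 1: k1 = (0.071429, -0.214286), k2 = (0.071982, -0.187154), k3 = (0.072497, -0.188493), k4 = (0.070500, -0.164501); V <- V + (h/6)(k1 + 2k2 + 2k3 + k4): V^u = -0.2320, V^v = 0.2029
step 2: k1 = (0.070534, -0.164579), k2 = (0.067195, -0.143990), k3 = (0.067691, -0.145051), k4 = (0.063629, -0.127258); V <- V + (h/6)(k1 + 2k2 + 2k3 + k4): V^u = -0.2152, V^v = 0.1667
step 3: k1 = (0.063647, -0.127294), k2 = (0.059394, -0.112189), k3 = (0.059796, -0.112947), k4 = (0.055524, -0.099943); V <- V + (h/6)(k1 + 2k2 + 2k3 + k4): V^u = -0.2003, V^v = 0.1384
step 4: k1 = (0.055534, -0.099960), k2 = (0.051465, -0.088894), k3 = (0.051770, -0.089421), k4 = (0.047914, -0.079857); V <- V + (h/6)(k1 + 2k2 + 2k3 + k4): V^u = -0.1874, V^v = 0.1161


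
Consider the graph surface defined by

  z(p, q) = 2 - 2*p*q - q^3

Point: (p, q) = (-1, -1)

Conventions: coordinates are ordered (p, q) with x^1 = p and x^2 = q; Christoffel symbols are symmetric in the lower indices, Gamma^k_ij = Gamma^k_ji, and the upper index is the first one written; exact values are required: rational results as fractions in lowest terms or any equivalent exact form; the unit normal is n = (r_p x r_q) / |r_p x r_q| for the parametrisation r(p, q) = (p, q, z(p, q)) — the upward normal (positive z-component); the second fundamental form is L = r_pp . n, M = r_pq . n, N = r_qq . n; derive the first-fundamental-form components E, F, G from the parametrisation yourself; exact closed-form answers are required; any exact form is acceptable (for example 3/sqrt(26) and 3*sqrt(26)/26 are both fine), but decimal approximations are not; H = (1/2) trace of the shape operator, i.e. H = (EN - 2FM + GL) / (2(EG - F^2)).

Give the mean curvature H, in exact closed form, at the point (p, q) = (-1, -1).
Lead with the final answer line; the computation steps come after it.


Answer: H = 11*sqrt(6)/36

z_p = 2, z_q = -1, z_pp = 0, z_pq = -2, z_qq = 6
E = 5, F = -2, G = 2; answer radicand W^2 = 6
unnormalised second-form numerators: l = 0, m = -2, n = 6; L = l/sqrt(6), and similarly M = m/sqrt(W^2), N = n/sqrt(W^2)
H = (E*n - 2*F*m + G*l) / (2*(EG - F^2)*sqrt(W^2)); E*n - 2*F*m + G*l = 22, EG - F^2 = 6, so H = (11/6)/sqrt(6)


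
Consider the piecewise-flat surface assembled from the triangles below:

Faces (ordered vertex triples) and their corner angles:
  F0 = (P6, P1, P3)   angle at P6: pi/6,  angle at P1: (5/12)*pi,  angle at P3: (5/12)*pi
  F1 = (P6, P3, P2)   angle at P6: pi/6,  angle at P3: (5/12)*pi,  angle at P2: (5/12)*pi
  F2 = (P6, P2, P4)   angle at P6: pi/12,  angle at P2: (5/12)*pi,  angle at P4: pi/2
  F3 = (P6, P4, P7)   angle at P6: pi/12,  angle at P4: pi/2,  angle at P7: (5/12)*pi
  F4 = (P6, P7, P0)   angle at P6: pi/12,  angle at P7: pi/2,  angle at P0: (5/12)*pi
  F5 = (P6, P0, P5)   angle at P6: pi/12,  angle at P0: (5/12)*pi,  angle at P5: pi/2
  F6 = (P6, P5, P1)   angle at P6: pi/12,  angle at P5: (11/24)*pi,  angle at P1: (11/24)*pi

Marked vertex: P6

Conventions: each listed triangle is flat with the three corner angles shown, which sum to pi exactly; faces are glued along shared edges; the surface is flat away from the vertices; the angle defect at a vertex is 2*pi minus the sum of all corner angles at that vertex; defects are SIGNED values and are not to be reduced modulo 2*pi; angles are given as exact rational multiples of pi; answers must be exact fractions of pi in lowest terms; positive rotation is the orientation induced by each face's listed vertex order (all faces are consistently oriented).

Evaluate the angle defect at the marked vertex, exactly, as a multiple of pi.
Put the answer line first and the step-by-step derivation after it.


Answer: defect(P6) = (5/4)*pi

Sum of corner angles at P6: (3/4)*pi
defect = 2*pi - (3/4)*pi


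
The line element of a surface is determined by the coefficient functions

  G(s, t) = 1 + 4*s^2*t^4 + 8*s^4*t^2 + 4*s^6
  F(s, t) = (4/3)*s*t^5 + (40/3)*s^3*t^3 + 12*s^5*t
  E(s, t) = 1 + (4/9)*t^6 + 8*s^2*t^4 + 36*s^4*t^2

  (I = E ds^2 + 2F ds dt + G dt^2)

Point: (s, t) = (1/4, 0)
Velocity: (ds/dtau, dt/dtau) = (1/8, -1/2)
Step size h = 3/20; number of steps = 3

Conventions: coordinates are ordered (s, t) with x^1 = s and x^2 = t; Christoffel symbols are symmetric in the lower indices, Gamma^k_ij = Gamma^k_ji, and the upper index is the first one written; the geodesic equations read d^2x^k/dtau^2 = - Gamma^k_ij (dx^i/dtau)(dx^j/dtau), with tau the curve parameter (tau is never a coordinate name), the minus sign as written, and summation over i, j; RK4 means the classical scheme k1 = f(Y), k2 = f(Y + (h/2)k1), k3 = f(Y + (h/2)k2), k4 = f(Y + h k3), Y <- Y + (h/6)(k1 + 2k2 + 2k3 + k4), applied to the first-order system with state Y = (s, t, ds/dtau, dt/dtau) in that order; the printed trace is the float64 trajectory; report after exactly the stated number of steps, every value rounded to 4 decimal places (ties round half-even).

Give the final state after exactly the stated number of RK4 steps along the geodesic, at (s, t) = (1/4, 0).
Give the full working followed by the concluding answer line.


f(Y) = (ds/dtau, dt/dtau, -Gamma^s_ij Y'^i Y'^j, -Gamma^t_ij Y'^i Y'^j) with the Gammas evaluated at the stage position; h = 0.150000; intermediate values shown to 6 dp
step 0: s = 0.2500, t = 0.0000, ds/dtau = 0.1250, dt/dtau = -0.5000
step 1:
  k1: at (s, t) = (0.250000, 0.000000), (ds/dtau, dt/dtau) = (0.125000, -0.500000); Gamma_sss = 0.000000, Gamma_sst = 0.000000, Gamma_stt = 0.000000, Gamma_tss = 0.000000, Gamma_tst = 0.011707, Gamma_ttt = 0.000000; k1 = (0.125000, -0.500000, 0.000000, 0.001463)
  k2: at (s, t) = (0.259375, -0.037500), (ds/dtau, dt/dtau) = (0.125000, -0.499890); Gamma_sss = 0.001768, Gamma_sst = -0.006158, Gamma_stt = 0.000589, Gamma_tss = -0.004152, Gamma_tst = 0.014460, Gamma_ttt = -0.001384; k2 = (0.125000, -0.499890, -0.000944, 0.002218)
  k3: at (s, t) = (0.259375, -0.037492), (ds/dtau, dt/dtau) = (0.124929, -0.499834); Gamma_sss = 0.001767, Gamma_sst = -0.006156, Gamma_stt = 0.000589, Gamma_tss = -0.004151, Gamma_tst = 0.014460, Gamma_ttt = -0.001384; k3 = (0.124929, -0.499834, -0.000944, 0.002216)
  k4: at (s, t) = (0.268739, -0.074975), (ds/dtau, dt/dtau) = (0.124858, -0.499668); Gamma_sss = 0.007901, Gamma_sst = -0.014527, Gamma_stt = 0.002634, Gamma_tss = -0.010087, Gamma_tst = 0.018548, Gamma_ttt = -0.003362; k4 = (0.124858, -0.499668, -0.002593, 0.003311)
  Y <- Y + (h/6)(k1 + 2k2 + 2k3 + k4): s = 0.2687, t = -0.0750, ds/dtau = 0.1248, dt/dtau = -0.4997
step 2:
  k1: at (s, t) = (0.268743, -0.074978), (ds/dtau, dt/dtau) = (0.124841, -0.499659); Gamma_sss = 0.007902, Gamma_sst = -0.014529, Gamma_stt = 0.002634, Gamma_tss = -0.010088, Gamma_tst = 0.018549, Gamma_ttt = -0.003363; k1 = (0.124841, -0.499659, -0.002593, 0.003311)
  k2: at (s, t) = (0.278106, -0.112452), (ds/dtau, dt/dtau) = (0.124646, -0.499411); Gamma_sss = 0.019834, Gamma_sst = -0.025862, Gamma_stt = 0.006611, Gamma_tss = -0.018684, Gamma_tst = 0.024363, Gamma_ttt = -0.006228; k2 = (0.124646, -0.499411, -0.005177, 0.004877)
  k3: at (s, t) = (0.278091, -0.112434), (ds/dtau, dt/dtau) = (0.124452, -0.499293); Gamma_sss = 0.019824, Gamma_sst = -0.025852, Gamma_stt = 0.006608, Gamma_tss = -0.018677, Gamma_tst = 0.024356, Gamma_ttt = -0.006226; k3 = (0.124452, -0.499293, -0.005167, 0.004868)
  k4: at (s, t) = (0.287411, -0.149872), (ds/dtau, dt/dtau) = (0.124066, -0.498929); Gamma_sss = 0.039183, Gamma_sst = -0.040976, Gamma_stt = 0.013061, Gamma_tss = -0.030924, Gamma_tst = 0.032339, Gamma_ttt = -0.010308; k4 = (0.124066, -0.498929, -0.008927, 0.007046)
  Y <- Y + (h/6)(k1 + 2k2 + 2k3 + k4): s = 0.2874, t = -0.1499, ds/dtau = 0.1240, dt/dtau = -0.4989
step 3:
  k1: at (s, t) = (0.287421, -0.149878), (ds/dtau, dt/dtau) = (0.124036, -0.498913); Gamma_sss = 0.039190, Gamma_sst = -0.040984, Gamma_stt = 0.013063, Gamma_tss = -0.030929, Gamma_tst = 0.032345, Gamma_ttt = -0.010310; k1 = (0.124036, -0.498913, -0.008927, 0.007045)
  k2: at (s, t) = (0.296723, -0.187296), (ds/dtau, dt/dtau) = (0.123366, -0.498384); Gamma_sss = 0.067820, Gamma_sst = -0.060857, Gamma_stt = 0.022607, Gamma_tss = -0.047961, Gamma_tst = 0.043037, Gamma_ttt = -0.015987; k2 = (0.123366, -0.498384, -0.014131, 0.009993)
  k3: at (s, t) = (0.296673, -0.187257), (ds/dtau, dt/dtau) = (0.122976, -0.498163); Gamma_sss = 0.067758, Gamma_sst = -0.060803, Gamma_stt = 0.022586, Gamma_tss = -0.047918, Gamma_tst = 0.042999, Gamma_ttt = -0.015973; k3 = (0.122976, -0.498163, -0.014080, 0.009957)
  k4: at (s, t) = (0.305867, -0.224602), (ds/dtau, dt/dtau) = (0.121924, -0.497419); Gamma_sss = 0.107410, Gamma_sst = -0.086281, Gamma_stt = 0.035803, Gamma_tss = -0.070806, Gamma_tst = 0.056878, Gamma_ttt = -0.023602; k4 = (0.121924, -0.497419, -0.020921, 0.013791)
  Y <- Y + (h/6)(k1 + 2k2 + 2k3 + k4): s = 0.3059, t = -0.2246, ds/dtau = 0.1219, dt/dtau = -0.4974

Answer: s = 0.3059, t = -0.2246, ds/dtau = 0.1219, dt/dtau = -0.4974


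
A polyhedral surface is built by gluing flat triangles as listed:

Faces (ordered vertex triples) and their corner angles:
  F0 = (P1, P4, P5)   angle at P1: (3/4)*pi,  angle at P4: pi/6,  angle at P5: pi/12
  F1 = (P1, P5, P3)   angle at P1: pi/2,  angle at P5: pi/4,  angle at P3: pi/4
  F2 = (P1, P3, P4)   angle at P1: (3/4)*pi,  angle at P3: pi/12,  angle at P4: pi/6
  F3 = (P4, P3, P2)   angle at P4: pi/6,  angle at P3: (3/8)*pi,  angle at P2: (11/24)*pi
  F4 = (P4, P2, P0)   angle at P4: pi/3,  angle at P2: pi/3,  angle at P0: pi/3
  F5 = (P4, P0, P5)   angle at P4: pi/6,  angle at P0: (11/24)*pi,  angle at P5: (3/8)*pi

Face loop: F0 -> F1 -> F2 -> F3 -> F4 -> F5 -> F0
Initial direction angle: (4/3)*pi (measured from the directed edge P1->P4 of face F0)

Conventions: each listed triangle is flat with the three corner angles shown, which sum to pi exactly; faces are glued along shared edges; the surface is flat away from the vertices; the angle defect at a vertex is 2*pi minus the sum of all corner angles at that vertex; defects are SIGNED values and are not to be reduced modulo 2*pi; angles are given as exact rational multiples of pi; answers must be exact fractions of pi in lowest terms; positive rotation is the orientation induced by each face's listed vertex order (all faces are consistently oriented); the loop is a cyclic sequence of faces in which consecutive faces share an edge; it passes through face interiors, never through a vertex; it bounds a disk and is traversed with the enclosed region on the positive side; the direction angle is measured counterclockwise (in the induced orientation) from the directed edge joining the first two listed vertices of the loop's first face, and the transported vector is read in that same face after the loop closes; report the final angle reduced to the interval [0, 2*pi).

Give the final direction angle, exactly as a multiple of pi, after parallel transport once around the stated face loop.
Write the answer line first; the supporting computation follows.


Answer: final direction angle = pi/3

enclosed vertex P1: corner angles sum to 2*pi, defect = 2*pi - 2*pi = 0
enclosed vertex P4: corner angles sum to pi, defect = 2*pi - pi = pi
summing the enclosed defects onto the initial angle, mod 2*pi in the induced orientation:
final angle = (4/3)*pi + pi = pi/3 (mod 2*pi)


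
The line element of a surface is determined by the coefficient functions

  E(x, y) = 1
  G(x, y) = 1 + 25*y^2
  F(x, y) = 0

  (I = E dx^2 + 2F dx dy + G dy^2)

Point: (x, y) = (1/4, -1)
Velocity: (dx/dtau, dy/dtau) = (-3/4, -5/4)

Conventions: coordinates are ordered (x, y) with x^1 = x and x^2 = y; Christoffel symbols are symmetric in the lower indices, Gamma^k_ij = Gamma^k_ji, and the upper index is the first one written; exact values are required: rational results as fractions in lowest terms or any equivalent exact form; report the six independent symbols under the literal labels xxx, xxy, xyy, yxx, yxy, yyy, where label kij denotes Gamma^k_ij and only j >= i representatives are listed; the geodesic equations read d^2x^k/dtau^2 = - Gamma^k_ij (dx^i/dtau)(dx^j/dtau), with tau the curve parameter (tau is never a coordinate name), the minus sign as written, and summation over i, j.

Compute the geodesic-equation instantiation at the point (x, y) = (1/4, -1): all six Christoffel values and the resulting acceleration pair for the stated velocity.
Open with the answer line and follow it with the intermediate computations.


Answer: Gamma_xxx = 0, Gamma_xxy = 0, Gamma_xyy = 0, Gamma_yxx = 0, Gamma_yxy = 0, Gamma_yyy = -25/26; accelerations (d^2x/dtau^2, d^2y/dtau^2) = (0, 625/416)

E = 1, F = 0, G = 26 at the point
E_x = 0, E_y = 0, F_x = 0, F_y = 0, G_x = 0, G_y = -50
EG - F^2 = 26;  g^inv = (1/26) * [[26, 0], [0, 1]]
first-kind symbols [ij,l] = (1/2)(d_i g_jl + d_j g_il - d_l g_ij): [xx,x] = E_x/2 = 0, [xx,y] = F_x - E_y/2 = 0, [xy,x] = E_y/2 = 0, [xy,y] = G_x/2 = 0, [yy,x] = F_y - G_x/2 = 0, [yy,y] = G_y/2 = -25
Gamma^x_ij = (G*[ij,x] - F*[ij,y])/(EG - F^2), Gamma^y_ij = (E*[ij,y] - F*[ij,x])/(EG - F^2)
Gamma_xxx = 0, Gamma_xxy = 0, Gamma_xyy = 0, Gamma_yxx = 0, Gamma_yxy = 0, Gamma_yyy = -25/26
d^2x/dtau^2 = -(Gamma_xxx*(-3/4)^2 + 2*Gamma_xxy*(-3/4)*(-5/4) + Gamma_xyy*(-5/4)^2) = 0
d^2y/dtau^2 = -(Gamma_yxx*(-3/4)^2 + 2*Gamma_yxy*(-3/4)*(-5/4) + Gamma_yyy*(-5/4)^2) = 625/416


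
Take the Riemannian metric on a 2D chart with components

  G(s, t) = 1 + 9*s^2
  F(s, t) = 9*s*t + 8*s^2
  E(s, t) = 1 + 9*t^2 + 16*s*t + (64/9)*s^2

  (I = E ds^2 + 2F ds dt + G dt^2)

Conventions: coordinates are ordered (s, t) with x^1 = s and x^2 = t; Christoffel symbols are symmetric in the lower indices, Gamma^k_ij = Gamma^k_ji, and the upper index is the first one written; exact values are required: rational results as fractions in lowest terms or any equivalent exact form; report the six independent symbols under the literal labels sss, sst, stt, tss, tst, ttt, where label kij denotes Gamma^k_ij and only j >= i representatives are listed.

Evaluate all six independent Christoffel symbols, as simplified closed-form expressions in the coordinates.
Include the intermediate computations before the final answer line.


E = 1 + 9*t^2 + 16*s*t + (64/9)*s^2; F = 9*s*t + 8*s^2; G = 1 + 9*s^2
Gamma^k_ij = (1/2) g^{kl} (d_i g_jl + d_j g_il - d_l g_ij), with g^inv = (1/(EG-F^2)) [[G, -F], [-F, E]]
first partials: E_s = 16*t + (128/9)*s, E_t = 18*t + 16*s, F_s = 9*t + 16*s, F_t = 9*s, G_s = 18*s, G_t = 0
D = EG - F^2 = 1 + 9*t^2 + 16*s*t + (145/9)*s^2
expanded: Gamma^s_ss = (G E_s - 2F F_s + F E_t)/(2D), Gamma^s_st = (G E_t - F G_s)/(2D), Gamma^s_tt = (2G F_t - G G_s - F G_t)/(2D), Gamma^t_ss = (2E F_s - E E_t - F E_s)/(2D), Gamma^t_st = (E G_s - F E_t)/(2D), Gamma^t_tt = (E G_t - 2F F_t + F G_s)/(2D); substitute and cancel common factors

Answer: Gamma_sss = (64*s + 72*t)/(145*s^2 + 144*s*t + 81*t^2 + 9), Gamma_sst = (72*s + 81*t)/(145*s^2 + 144*s*t + 81*t^2 + 9), Gamma_stt = 0, Gamma_tss = 72*s/(145*s^2 + 144*s*t + 81*t^2 + 9), Gamma_tst = 81*s/(145*s^2 + 144*s*t + 81*t^2 + 9), Gamma_ttt = 0


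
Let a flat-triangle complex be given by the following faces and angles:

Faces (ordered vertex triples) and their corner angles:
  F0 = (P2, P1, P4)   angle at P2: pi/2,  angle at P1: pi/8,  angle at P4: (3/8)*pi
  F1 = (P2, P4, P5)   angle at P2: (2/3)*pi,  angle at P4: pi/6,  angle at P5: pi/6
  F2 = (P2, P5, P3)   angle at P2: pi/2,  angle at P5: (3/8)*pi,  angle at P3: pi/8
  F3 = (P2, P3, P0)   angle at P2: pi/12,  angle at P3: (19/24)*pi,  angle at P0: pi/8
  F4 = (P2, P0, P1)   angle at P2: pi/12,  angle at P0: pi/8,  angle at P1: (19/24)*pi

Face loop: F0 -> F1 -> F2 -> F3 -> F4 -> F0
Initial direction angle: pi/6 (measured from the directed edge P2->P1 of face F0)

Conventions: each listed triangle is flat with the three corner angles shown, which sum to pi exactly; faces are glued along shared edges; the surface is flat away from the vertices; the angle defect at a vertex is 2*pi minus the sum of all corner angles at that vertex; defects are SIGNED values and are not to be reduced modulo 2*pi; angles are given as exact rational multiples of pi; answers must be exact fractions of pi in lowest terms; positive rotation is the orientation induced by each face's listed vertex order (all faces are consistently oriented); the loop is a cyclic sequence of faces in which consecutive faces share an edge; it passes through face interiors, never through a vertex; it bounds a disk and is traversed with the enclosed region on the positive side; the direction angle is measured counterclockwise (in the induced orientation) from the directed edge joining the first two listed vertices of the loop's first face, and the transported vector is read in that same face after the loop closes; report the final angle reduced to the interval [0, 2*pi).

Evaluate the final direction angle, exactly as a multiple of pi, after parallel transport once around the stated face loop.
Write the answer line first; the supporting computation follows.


Answer: final direction angle = pi/3

enclosed vertex P2: corner angles sum to (11/6)*pi, defect = 2*pi - (11/6)*pi = pi/6
adding the enclosed defects to the starting angle (mod 2*pi, induced orientation) gives the holonomy
final angle = pi/6 + pi/6 = pi/3 (mod 2*pi)


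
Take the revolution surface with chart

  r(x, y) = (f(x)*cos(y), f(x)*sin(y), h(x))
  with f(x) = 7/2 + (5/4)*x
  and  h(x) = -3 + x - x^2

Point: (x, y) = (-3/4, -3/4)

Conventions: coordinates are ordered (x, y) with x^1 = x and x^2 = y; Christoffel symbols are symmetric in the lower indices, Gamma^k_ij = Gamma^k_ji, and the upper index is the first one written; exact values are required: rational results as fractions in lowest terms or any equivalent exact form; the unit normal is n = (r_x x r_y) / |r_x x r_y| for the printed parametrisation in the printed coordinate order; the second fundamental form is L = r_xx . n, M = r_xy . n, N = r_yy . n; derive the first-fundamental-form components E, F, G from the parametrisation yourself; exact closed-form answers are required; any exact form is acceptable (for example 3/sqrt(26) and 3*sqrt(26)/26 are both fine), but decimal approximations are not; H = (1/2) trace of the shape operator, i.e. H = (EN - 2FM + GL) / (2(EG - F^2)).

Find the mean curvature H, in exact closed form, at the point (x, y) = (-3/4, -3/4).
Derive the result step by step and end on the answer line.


f = 41/16, f' = 5/4, f'' = 0, h' = 5/2, h'' = -2
E = 125/16, F = 0, G = 1681/256; answer radicand W^2 = 125/16
unnormalised second-form numerators: l = -5/2, m = 0, n = 205/32; L = l/sqrt(125/16), and similarly M = m/sqrt(W^2), N = n/sqrt(W^2)
H = (E*n - 2*F*m + G*l) / (2*(EG - F^2)*sqrt(W^2)); E*n - 2*F*m + G*l = 4305/128, EG - F^2 = 210125/4096, so H = (336/1025)/sqrt(125/16)

Answer: H = 1344*sqrt(5)/25625


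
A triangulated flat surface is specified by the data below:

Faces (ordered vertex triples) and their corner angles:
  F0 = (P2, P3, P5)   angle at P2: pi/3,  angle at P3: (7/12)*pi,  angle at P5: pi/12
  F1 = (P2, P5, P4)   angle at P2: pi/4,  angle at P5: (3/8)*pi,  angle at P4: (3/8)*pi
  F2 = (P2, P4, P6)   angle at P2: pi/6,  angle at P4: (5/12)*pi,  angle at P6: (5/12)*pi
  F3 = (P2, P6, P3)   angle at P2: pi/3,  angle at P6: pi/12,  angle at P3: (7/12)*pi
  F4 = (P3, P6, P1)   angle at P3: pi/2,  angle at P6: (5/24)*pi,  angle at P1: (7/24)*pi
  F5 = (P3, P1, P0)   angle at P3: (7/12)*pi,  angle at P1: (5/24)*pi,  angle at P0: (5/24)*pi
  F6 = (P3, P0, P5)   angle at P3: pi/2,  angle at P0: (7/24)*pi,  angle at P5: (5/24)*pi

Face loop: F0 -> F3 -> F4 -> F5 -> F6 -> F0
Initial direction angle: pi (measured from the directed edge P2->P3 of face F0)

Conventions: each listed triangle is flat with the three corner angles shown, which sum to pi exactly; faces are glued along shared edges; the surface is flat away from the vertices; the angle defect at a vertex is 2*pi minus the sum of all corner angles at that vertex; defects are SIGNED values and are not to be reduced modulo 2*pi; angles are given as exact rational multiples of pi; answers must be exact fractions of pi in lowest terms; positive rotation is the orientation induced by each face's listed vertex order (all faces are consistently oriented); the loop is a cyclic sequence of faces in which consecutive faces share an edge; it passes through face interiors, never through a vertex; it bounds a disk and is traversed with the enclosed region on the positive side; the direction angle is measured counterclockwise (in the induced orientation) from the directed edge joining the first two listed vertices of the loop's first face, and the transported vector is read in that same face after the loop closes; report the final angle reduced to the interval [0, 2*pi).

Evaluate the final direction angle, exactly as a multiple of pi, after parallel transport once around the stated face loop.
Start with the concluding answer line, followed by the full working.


Answer: final direction angle = pi/4

enclosed vertex P3: corner angles sum to (11/4)*pi, defect = 2*pi - (11/4)*pi = (-3/4)*pi
holonomy = initial angle + sum of enclosed defects (mod 2*pi), positive in the induced orientation
final angle = pi - (3/4)*pi = pi/4 (mod 2*pi)


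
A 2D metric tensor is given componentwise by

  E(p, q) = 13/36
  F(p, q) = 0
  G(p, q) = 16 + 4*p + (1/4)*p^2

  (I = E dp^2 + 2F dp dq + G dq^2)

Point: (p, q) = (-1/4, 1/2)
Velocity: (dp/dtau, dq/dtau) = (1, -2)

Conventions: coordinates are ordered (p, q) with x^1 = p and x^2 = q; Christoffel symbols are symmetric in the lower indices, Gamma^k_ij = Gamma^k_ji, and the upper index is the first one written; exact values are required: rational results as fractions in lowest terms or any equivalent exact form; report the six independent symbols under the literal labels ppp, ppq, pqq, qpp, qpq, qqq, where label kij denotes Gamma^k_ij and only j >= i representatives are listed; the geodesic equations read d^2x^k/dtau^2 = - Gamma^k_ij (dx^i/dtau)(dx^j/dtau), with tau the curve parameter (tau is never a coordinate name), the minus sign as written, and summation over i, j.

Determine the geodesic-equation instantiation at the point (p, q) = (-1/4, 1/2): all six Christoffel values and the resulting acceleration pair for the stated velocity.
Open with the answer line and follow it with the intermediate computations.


Answer: Gamma_ppp = 0, Gamma_ppq = 0, Gamma_pqq = -279/52, Gamma_qpp = 0, Gamma_qpq = 4/31, Gamma_qqq = 0; accelerations (d^2p/dtau^2, d^2q/dtau^2) = (279/13, 16/31)

E = 13/36, F = 0, G = 961/64 at the point
E_p = 0, E_q = 0, F_p = 0, F_q = 0, G_p = 31/8, G_q = 0
EG - F^2 = 12493/2304;  g^inv = (2304/12493) * [[961/64, 0], [0, 13/36]]
first-kind symbols [ij,l] = (1/2)(d_i g_jl + d_j g_il - d_l g_ij): [pp,p] = E_p/2 = 0, [pp,q] = F_p - E_q/2 = 0, [pq,p] = E_q/2 = 0, [pq,q] = G_p/2 = 31/16, [qq,p] = F_q - G_p/2 = -31/16, [qq,q] = G_q/2 = 0
Gamma^p_ij = (G*[ij,p] - F*[ij,q])/(EG - F^2), Gamma^q_ij = (E*[ij,q] - F*[ij,p])/(EG - F^2)
Gamma_ppp = 0, Gamma_ppq = 0, Gamma_pqq = -279/52, Gamma_qpp = 0, Gamma_qpq = 4/31, Gamma_qqq = 0
d^2p/dtau^2 = -(Gamma_ppp*(1)^2 + 2*Gamma_ppq*(1)*(-2) + Gamma_pqq*(-2)^2) = 279/13
d^2q/dtau^2 = -(Gamma_qpp*(1)^2 + 2*Gamma_qpq*(1)*(-2) + Gamma_qqq*(-2)^2) = 16/31


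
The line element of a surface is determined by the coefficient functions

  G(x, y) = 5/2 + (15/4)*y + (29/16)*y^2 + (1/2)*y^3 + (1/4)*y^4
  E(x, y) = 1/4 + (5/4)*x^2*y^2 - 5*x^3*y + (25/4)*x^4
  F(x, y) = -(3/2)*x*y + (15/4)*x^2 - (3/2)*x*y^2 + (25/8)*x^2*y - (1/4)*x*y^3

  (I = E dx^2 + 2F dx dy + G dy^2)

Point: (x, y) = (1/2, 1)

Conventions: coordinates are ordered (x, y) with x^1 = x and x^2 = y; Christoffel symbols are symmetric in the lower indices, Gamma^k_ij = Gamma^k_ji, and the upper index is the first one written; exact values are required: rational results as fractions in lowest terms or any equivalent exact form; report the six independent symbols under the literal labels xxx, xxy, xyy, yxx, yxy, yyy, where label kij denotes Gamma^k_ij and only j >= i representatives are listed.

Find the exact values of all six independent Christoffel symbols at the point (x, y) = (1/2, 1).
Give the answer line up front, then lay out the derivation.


Answer: Gamma_xxx = 103/123, Gamma_xxy = 0, Gamma_xyy = -713/123, Gamma_yxx = 33/82, Gamma_yxy = 0, Gamma_yyy = 51/82

E = 21/64, F = 3/32, G = 141/16 at the point
E_x = 5/8, E_y = 0, F_x = 29/8, F_y = -59/32, G_x = 0, G_y = 79/8
EG - F^2 = 369/128;  g^inv = (128/369) * [[141/16, -3/32], [-3/32, 21/64]]
first-kind symbols [ij,l] = (1/2)(d_i g_jl + d_j g_il - d_l g_ij): [xx,x] = E_x/2 = 5/16, [xx,y] = F_x - E_y/2 = 29/8, [xy,x] = E_y/2 = 0, [xy,y] = G_x/2 = 0, [yy,x] = F_y - G_x/2 = -59/32, [yy,y] = G_y/2 = 79/16
Gamma^x_ij = (G*[ij,x] - F*[ij,y])/(EG - F^2), Gamma^y_ij = (E*[ij,y] - F*[ij,x])/(EG - F^2)


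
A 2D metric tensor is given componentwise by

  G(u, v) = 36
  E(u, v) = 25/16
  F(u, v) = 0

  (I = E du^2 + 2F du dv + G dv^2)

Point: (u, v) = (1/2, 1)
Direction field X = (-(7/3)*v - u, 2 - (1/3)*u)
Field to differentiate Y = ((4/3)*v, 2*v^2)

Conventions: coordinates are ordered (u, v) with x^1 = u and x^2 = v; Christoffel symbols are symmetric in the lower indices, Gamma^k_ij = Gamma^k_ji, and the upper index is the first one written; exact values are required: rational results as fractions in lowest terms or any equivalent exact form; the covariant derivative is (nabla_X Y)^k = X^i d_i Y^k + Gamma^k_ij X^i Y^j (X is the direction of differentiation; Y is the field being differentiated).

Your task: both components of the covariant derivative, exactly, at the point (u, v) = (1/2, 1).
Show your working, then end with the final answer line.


E = 25/16, F = 0, G = 36 at the point
E_u = 0, E_v = 0, F_u = 0, F_v = 0, G_u = 0, G_v = 0
EG - F^2 = 225/4;  g^inv = (4/225) * [[36, 0], [0, 25/16]]
first-kind symbols [ij,l] = (1/2)(d_i g_jl + d_j g_il - d_l g_ij): [uu,u] = E_u/2 = 0, [uu,v] = F_u - E_v/2 = 0, [uv,u] = E_v/2 = 0, [uv,v] = G_u/2 = 0, [vv,u] = F_v - G_u/2 = 0, [vv,v] = G_v/2 = 0
Gamma^u_ij = (G*[ij,u] - F*[ij,v])/(EG - F^2), Gamma^v_ij = (E*[ij,v] - F*[ij,u])/(EG - F^2)
Gamma_uuu = 0, Gamma_uuv = 0, Gamma_uvv = 0, Gamma_vuu = 0, Gamma_vuv = 0, Gamma_vvv = 0
X = (-17/6, 11/6), Y = (4/3, 2) at the point

Answer: (nabla_X Y)^u = 22/9, (nabla_X Y)^v = 22/3


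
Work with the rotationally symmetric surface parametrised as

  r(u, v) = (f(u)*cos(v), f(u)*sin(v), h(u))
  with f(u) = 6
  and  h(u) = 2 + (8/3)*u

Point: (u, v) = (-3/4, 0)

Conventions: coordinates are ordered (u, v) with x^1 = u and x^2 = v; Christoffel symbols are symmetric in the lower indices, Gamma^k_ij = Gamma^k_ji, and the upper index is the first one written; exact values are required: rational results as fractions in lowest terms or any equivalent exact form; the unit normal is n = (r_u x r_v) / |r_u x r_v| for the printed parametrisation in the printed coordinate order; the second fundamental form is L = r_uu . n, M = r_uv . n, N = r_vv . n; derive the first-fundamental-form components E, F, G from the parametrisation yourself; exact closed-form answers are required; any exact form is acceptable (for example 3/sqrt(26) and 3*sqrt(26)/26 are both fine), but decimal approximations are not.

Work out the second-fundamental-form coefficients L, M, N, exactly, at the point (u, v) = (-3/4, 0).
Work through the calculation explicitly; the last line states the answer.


f = 6, f' = 0, f'' = 0, h' = 8/3, h'' = 0
E = 64/9, F = 0, G = 36; answer radicand W^2 = 64/9
unnormalised second-form numerators: l = 0, m = 0, n = 16; L = l/sqrt(64/9), and similarly M = m/sqrt(W^2), N = n/sqrt(W^2)

Answer: L = 0, M = 0, N = 6


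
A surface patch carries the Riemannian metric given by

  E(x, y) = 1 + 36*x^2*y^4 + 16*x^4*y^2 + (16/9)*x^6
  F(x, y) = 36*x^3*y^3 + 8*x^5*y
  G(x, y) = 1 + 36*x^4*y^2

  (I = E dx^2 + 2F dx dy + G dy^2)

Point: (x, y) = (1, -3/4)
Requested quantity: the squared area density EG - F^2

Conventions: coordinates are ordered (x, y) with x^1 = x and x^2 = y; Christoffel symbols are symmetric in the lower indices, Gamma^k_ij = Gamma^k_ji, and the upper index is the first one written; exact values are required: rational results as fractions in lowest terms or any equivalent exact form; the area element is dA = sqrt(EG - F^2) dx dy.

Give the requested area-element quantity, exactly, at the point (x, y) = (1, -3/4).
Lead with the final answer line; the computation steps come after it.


Answer: EG - F^2 = 25009/576

E = 13345/576, F = -339/16, G = 85/4; EG - F^2 = 25009/576


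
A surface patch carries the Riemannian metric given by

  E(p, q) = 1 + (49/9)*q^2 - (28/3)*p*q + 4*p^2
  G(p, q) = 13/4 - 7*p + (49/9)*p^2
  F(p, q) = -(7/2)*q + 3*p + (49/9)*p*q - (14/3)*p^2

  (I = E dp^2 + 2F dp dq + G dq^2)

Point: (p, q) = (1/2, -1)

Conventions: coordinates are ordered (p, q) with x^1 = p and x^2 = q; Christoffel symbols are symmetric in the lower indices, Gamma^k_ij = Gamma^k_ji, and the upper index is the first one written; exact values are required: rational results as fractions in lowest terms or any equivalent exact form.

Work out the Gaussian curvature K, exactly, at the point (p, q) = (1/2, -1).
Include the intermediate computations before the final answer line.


E = 109/9, F = 10/9, G = 10/9, EG - F^2 = 110/9 at the point
E_p = 40/3, E_q = -140/9, F_p = -64/9, F_q = -7/9, G_p = -14/9, G_q = 0
E_qq = 98/9, F_pq = 49/9, G_pp = 98/9
Brioschi: K = (det M1 - det M2) / (EG - F^2)^2 with the standard first/second-derivative matrices M1, M2.
M1 = [[-E_qq/2 + F_pq - G_pp/2, E_p/2, F_p - E_q/2], [F_q - G_p/2, E, F], [G_q/2, F, G]] = [[-49/9, 20/3, 2/3], [0, 109/9, 10/9], [0, 10/9, 10/9]]; det M1 = -5390/81
M2 = [[0, E_q/2, G_p/2], [E_q/2, E, F], [G_p/2, F, G]] = [[0, -70/9, -7/9], [-70/9, 109/9, 10/9], [-7/9, 10/9, 10/9]]; det M2 = -4949/81
det M1 - det M2 = -49/9; K = -49/9 / (110/9)^2 = -441/12100

Answer: K = -441/12100
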